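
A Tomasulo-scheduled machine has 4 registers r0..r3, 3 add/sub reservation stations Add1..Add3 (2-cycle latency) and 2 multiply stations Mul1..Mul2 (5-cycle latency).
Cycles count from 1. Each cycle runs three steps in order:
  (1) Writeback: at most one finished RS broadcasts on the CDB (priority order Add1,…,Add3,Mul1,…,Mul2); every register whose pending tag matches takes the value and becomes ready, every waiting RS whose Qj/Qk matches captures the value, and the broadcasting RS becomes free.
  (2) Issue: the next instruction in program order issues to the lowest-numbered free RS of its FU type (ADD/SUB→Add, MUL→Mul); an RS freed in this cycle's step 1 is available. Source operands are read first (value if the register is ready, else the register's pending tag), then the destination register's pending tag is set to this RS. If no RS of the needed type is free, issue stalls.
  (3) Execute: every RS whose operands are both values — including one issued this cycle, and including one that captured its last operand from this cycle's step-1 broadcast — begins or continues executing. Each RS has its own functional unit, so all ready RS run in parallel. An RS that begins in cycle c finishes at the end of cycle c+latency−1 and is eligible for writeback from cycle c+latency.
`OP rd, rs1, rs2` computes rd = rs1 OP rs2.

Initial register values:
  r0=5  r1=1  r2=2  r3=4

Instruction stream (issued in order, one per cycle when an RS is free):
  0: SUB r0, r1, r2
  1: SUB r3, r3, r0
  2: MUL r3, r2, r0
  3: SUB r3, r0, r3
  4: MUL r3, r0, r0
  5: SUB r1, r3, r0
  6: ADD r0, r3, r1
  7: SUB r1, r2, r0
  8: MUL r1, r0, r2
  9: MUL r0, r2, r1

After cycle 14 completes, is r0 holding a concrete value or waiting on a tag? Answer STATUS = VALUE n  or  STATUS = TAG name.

STATUS = TAG Mul2

  c1: issue SUB r0<-Add1  regs: r0:Add1,r1:1,r2:2,r3:4
  c2: issue SUB r3<-Add2  regs: r0:Add1,r1:1,r2:2,r3:Add2
  c3: CDB Add1=-1; issue MUL r3<-Mul1  regs: r0:-1,r1:1,r2:2,r3:Mul1
  c4: issue SUB r3<-Add1  regs: r0:-1,r1:1,r2:2,r3:Add1
  c5: CDB Add2=5; issue MUL r3<-Mul2  regs: r0:-1,r1:1,r2:2,r3:Mul2
  c6: issue SUB r1<-Add2  regs: r0:-1,r1:Add2,r2:2,r3:Mul2
  c7: issue ADD r0<-Add3  regs: r0:Add3,r1:Add2,r2:2,r3:Mul2
  c8: CDB Mul1=-2; stall  regs: r0:Add3,r1:Add2,r2:2,r3:Mul2
  c9: stall  regs: r0:Add3,r1:Add2,r2:2,r3:Mul2
  c10: CDB Add1=1; issue SUB r1<-Add1  regs: r0:Add3,r1:Add1,r2:2,r3:Mul2
  c11: CDB Mul2=1; issue MUL r1<-Mul1  regs: r0:Add3,r1:Mul1,r2:2,r3:1
  c12: issue MUL r0<-Mul2  regs: r0:Mul2,r1:Mul1,r2:2,r3:1
  c13: CDB Add2=2  regs: r0:Mul2,r1:Mul1,r2:2,r3:1
  c14: -  regs: r0:Mul2,r1:Mul1,r2:2,r3:1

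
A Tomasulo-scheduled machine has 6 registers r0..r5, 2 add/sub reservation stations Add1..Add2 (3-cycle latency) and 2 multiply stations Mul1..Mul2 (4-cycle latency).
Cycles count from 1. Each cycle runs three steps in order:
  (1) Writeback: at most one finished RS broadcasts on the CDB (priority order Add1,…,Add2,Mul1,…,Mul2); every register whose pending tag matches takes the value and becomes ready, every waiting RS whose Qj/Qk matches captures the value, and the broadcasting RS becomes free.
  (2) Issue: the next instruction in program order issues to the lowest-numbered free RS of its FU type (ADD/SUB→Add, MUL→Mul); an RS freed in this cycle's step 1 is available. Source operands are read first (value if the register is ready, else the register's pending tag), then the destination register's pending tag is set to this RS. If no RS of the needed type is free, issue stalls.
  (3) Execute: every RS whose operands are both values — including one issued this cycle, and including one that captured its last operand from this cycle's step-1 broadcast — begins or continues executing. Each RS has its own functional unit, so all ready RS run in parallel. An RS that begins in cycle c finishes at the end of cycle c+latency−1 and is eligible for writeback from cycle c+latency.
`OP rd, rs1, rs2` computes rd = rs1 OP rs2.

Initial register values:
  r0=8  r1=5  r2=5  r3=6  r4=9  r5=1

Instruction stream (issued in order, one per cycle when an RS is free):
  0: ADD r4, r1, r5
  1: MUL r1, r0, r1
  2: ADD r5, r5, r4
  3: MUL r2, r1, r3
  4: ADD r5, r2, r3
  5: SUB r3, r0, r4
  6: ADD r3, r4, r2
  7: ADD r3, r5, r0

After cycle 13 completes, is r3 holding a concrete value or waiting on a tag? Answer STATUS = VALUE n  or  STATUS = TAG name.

STATUS = TAG Add2

  c1: issue ADD r4<-Add1  regs: r0:8,r1:5,r2:5,r3:6,r4:Add1,r5:1
  c2: issue MUL r1<-Mul1  regs: r0:8,r1:Mul1,r2:5,r3:6,r4:Add1,r5:1
  c3: issue ADD r5<-Add2  regs: r0:8,r1:Mul1,r2:5,r3:6,r4:Add1,r5:Add2
  c4: CDB Add1=6; issue MUL r2<-Mul2  regs: r0:8,r1:Mul1,r2:Mul2,r3:6,r4:6,r5:Add2
  c5: issue ADD r5<-Add1  regs: r0:8,r1:Mul1,r2:Mul2,r3:6,r4:6,r5:Add1
  c6: CDB Mul1=40; stall  regs: r0:8,r1:40,r2:Mul2,r3:6,r4:6,r5:Add1
  c7: CDB Add2=7; issue SUB r3<-Add2  regs: r0:8,r1:40,r2:Mul2,r3:Add2,r4:6,r5:Add1
  c8: stall  regs: r0:8,r1:40,r2:Mul2,r3:Add2,r4:6,r5:Add1
  c9: stall  regs: r0:8,r1:40,r2:Mul2,r3:Add2,r4:6,r5:Add1
  c10: CDB Add2=2; issue ADD r3<-Add2  regs: r0:8,r1:40,r2:Mul2,r3:Add2,r4:6,r5:Add1
  c11: CDB Mul2=240; stall  regs: r0:8,r1:40,r2:240,r3:Add2,r4:6,r5:Add1
  c12: stall  regs: r0:8,r1:40,r2:240,r3:Add2,r4:6,r5:Add1
  c13: stall  regs: r0:8,r1:40,r2:240,r3:Add2,r4:6,r5:Add1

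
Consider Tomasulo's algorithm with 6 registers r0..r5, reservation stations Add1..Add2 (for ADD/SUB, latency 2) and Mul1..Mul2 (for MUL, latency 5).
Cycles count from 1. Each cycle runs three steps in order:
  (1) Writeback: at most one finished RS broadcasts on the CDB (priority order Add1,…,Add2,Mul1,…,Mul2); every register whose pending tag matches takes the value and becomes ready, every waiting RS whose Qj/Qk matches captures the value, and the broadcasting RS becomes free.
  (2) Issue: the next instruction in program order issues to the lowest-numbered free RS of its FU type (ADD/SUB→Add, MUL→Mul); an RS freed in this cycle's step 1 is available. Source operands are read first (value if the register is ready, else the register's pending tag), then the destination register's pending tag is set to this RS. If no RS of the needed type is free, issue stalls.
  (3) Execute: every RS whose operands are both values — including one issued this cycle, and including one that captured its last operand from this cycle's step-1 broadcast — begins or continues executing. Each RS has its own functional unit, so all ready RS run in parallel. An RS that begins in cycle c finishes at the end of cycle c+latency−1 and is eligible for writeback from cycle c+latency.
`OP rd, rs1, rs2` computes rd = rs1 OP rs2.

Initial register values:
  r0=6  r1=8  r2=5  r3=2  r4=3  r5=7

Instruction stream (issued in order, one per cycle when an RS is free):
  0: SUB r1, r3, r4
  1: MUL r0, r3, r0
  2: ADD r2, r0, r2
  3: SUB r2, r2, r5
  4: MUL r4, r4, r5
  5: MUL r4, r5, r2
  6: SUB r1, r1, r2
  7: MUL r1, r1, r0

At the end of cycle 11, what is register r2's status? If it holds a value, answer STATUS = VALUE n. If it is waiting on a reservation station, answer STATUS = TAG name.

STATUS = VALUE 10

cycle 1: issue SUB r1<-Add1 // r0:6,r1:Add1,r2:5,r3:2,r4:3,r5:7
cycle 2: issue MUL r0<-Mul1 // r0:Mul1,r1:Add1,r2:5,r3:2,r4:3,r5:7
cycle 3: CDB Add1=-1; issue ADD r2<-Add1 // r0:Mul1,r1:-1,r2:Add1,r3:2,r4:3,r5:7
cycle 4: issue SUB r2<-Add2 // r0:Mul1,r1:-1,r2:Add2,r3:2,r4:3,r5:7
cycle 5: issue MUL r4<-Mul2 // r0:Mul1,r1:-1,r2:Add2,r3:2,r4:Mul2,r5:7
cycle 6: stall // r0:Mul1,r1:-1,r2:Add2,r3:2,r4:Mul2,r5:7
cycle 7: CDB Mul1=12; issue MUL r4<-Mul1 // r0:12,r1:-1,r2:Add2,r3:2,r4:Mul1,r5:7
cycle 8: stall // r0:12,r1:-1,r2:Add2,r3:2,r4:Mul1,r5:7
cycle 9: CDB Add1=17; issue SUB r1<-Add1 // r0:12,r1:Add1,r2:Add2,r3:2,r4:Mul1,r5:7
cycle 10: CDB Mul2=21; issue MUL r1<-Mul2 // r0:12,r1:Mul2,r2:Add2,r3:2,r4:Mul1,r5:7
cycle 11: CDB Add2=10 // r0:12,r1:Mul2,r2:10,r3:2,r4:Mul1,r5:7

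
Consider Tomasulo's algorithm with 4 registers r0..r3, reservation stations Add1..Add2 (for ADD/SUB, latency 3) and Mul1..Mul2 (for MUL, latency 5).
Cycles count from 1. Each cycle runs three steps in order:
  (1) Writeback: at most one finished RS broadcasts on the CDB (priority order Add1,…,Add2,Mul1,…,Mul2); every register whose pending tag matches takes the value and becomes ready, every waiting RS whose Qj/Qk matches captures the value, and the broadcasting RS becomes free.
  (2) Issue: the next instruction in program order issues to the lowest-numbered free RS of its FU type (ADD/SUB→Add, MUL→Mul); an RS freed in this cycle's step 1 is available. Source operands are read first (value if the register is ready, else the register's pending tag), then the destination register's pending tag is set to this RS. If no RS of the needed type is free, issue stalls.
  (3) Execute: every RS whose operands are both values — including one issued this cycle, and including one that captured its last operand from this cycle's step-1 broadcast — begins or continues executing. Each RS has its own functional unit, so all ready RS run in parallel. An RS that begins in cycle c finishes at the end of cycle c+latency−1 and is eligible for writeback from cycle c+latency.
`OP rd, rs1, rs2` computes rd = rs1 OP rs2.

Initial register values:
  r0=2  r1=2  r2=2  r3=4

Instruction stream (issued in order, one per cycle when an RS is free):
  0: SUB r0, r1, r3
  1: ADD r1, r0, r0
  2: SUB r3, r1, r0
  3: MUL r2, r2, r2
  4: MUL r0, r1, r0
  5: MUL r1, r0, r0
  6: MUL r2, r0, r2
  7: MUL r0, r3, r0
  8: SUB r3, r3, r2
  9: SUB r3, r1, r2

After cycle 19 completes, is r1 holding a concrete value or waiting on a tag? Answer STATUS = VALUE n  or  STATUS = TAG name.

STATUS = VALUE 64

cycle 1: issue SUB r0<-Add1 // r0:Add1,r1:2,r2:2,r3:4
cycle 2: issue ADD r1<-Add2 // r0:Add1,r1:Add2,r2:2,r3:4
cycle 3: stall // r0:Add1,r1:Add2,r2:2,r3:4
cycle 4: CDB Add1=-2; issue SUB r3<-Add1 // r0:-2,r1:Add2,r2:2,r3:Add1
cycle 5: issue MUL r2<-Mul1 // r0:-2,r1:Add2,r2:Mul1,r3:Add1
cycle 6: issue MUL r0<-Mul2 // r0:Mul2,r1:Add2,r2:Mul1,r3:Add1
cycle 7: CDB Add2=-4; stall // r0:Mul2,r1:-4,r2:Mul1,r3:Add1
cycle 8: stall // r0:Mul2,r1:-4,r2:Mul1,r3:Add1
cycle 9: stall // r0:Mul2,r1:-4,r2:Mul1,r3:Add1
cycle 10: CDB Add1=-2; stall // r0:Mul2,r1:-4,r2:Mul1,r3:-2
cycle 11: CDB Mul1=4; issue MUL r1<-Mul1 // r0:Mul2,r1:Mul1,r2:4,r3:-2
cycle 12: CDB Mul2=8; issue MUL r2<-Mul2 // r0:8,r1:Mul1,r2:Mul2,r3:-2
cycle 13: stall // r0:8,r1:Mul1,r2:Mul2,r3:-2
cycle 14: stall // r0:8,r1:Mul1,r2:Mul2,r3:-2
cycle 15: stall // r0:8,r1:Mul1,r2:Mul2,r3:-2
cycle 16: stall // r0:8,r1:Mul1,r2:Mul2,r3:-2
cycle 17: CDB Mul1=64; issue MUL r0<-Mul1 // r0:Mul1,r1:64,r2:Mul2,r3:-2
cycle 18: CDB Mul2=32; issue SUB r3<-Add1 // r0:Mul1,r1:64,r2:32,r3:Add1
cycle 19: issue SUB r3<-Add2 // r0:Mul1,r1:64,r2:32,r3:Add2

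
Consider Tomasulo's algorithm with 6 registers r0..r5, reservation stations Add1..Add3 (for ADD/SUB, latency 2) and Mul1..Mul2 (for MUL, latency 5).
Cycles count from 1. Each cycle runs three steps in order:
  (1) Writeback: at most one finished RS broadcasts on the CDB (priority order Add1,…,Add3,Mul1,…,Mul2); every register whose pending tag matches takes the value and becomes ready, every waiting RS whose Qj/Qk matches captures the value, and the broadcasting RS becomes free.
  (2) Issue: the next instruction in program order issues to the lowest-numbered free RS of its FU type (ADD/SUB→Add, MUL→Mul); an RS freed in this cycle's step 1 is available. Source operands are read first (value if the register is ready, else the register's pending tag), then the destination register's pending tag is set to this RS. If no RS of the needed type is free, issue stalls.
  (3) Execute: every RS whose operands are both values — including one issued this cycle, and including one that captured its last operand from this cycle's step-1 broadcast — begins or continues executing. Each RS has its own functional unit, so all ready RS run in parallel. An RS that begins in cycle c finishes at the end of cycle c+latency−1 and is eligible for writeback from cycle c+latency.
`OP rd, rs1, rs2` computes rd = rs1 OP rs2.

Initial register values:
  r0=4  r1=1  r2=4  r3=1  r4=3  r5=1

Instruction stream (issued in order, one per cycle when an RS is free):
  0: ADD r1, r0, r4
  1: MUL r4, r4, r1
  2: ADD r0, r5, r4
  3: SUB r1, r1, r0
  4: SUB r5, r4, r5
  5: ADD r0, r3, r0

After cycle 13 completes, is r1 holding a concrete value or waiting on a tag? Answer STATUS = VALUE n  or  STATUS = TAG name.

c1: issue ADD r1<-Add1 | r0:4,r1:Add1,r2:4,r3:1,r4:3,r5:1
c2: issue MUL r4<-Mul1 | r0:4,r1:Add1,r2:4,r3:1,r4:Mul1,r5:1
c3: CDB Add1=7; issue ADD r0<-Add1 | r0:Add1,r1:7,r2:4,r3:1,r4:Mul1,r5:1
c4: issue SUB r1<-Add2 | r0:Add1,r1:Add2,r2:4,r3:1,r4:Mul1,r5:1
c5: issue SUB r5<-Add3 | r0:Add1,r1:Add2,r2:4,r3:1,r4:Mul1,r5:Add3
c6: stall | r0:Add1,r1:Add2,r2:4,r3:1,r4:Mul1,r5:Add3
c7: stall | r0:Add1,r1:Add2,r2:4,r3:1,r4:Mul1,r5:Add3
c8: CDB Mul1=21; stall | r0:Add1,r1:Add2,r2:4,r3:1,r4:21,r5:Add3
c9: stall | r0:Add1,r1:Add2,r2:4,r3:1,r4:21,r5:Add3
c10: CDB Add1=22; issue ADD r0<-Add1 | r0:Add1,r1:Add2,r2:4,r3:1,r4:21,r5:Add3
c11: CDB Add3=20 | r0:Add1,r1:Add2,r2:4,r3:1,r4:21,r5:20
c12: CDB Add1=23 | r0:23,r1:Add2,r2:4,r3:1,r4:21,r5:20
c13: CDB Add2=-15 | r0:23,r1:-15,r2:4,r3:1,r4:21,r5:20

STATUS = VALUE -15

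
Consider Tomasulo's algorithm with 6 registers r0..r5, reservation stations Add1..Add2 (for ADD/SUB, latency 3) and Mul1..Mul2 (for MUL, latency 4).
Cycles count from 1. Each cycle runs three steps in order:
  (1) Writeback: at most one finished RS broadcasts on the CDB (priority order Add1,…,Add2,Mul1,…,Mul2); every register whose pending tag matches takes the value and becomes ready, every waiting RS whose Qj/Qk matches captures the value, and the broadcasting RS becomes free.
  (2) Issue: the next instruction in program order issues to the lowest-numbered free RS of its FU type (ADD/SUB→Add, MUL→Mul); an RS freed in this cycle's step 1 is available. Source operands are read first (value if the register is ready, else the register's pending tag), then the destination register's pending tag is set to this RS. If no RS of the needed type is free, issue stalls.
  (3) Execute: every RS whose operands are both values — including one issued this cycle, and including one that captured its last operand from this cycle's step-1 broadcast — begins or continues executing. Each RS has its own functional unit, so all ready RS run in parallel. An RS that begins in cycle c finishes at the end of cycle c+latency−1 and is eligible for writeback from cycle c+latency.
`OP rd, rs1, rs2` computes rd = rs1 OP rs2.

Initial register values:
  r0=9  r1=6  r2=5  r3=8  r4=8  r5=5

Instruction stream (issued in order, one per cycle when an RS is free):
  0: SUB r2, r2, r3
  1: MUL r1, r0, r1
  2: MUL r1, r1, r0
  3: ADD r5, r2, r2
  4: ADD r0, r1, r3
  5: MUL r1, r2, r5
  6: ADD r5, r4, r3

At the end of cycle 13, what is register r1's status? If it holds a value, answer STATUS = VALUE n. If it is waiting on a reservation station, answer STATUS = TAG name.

STATUS = VALUE 18

c1: issue SUB r2<-Add1 | r0:9,r1:6,r2:Add1,r3:8,r4:8,r5:5
c2: issue MUL r1<-Mul1 | r0:9,r1:Mul1,r2:Add1,r3:8,r4:8,r5:5
c3: issue MUL r1<-Mul2 | r0:9,r1:Mul2,r2:Add1,r3:8,r4:8,r5:5
c4: CDB Add1=-3; issue ADD r5<-Add1 | r0:9,r1:Mul2,r2:-3,r3:8,r4:8,r5:Add1
c5: issue ADD r0<-Add2 | r0:Add2,r1:Mul2,r2:-3,r3:8,r4:8,r5:Add1
c6: CDB Mul1=54; issue MUL r1<-Mul1 | r0:Add2,r1:Mul1,r2:-3,r3:8,r4:8,r5:Add1
c7: CDB Add1=-6; issue ADD r5<-Add1 | r0:Add2,r1:Mul1,r2:-3,r3:8,r4:8,r5:Add1
c8: - | r0:Add2,r1:Mul1,r2:-3,r3:8,r4:8,r5:Add1
c9: - | r0:Add2,r1:Mul1,r2:-3,r3:8,r4:8,r5:Add1
c10: CDB Add1=16 | r0:Add2,r1:Mul1,r2:-3,r3:8,r4:8,r5:16
c11: CDB Mul1=18 | r0:Add2,r1:18,r2:-3,r3:8,r4:8,r5:16
c12: CDB Mul2=486 | r0:Add2,r1:18,r2:-3,r3:8,r4:8,r5:16
c13: - | r0:Add2,r1:18,r2:-3,r3:8,r4:8,r5:16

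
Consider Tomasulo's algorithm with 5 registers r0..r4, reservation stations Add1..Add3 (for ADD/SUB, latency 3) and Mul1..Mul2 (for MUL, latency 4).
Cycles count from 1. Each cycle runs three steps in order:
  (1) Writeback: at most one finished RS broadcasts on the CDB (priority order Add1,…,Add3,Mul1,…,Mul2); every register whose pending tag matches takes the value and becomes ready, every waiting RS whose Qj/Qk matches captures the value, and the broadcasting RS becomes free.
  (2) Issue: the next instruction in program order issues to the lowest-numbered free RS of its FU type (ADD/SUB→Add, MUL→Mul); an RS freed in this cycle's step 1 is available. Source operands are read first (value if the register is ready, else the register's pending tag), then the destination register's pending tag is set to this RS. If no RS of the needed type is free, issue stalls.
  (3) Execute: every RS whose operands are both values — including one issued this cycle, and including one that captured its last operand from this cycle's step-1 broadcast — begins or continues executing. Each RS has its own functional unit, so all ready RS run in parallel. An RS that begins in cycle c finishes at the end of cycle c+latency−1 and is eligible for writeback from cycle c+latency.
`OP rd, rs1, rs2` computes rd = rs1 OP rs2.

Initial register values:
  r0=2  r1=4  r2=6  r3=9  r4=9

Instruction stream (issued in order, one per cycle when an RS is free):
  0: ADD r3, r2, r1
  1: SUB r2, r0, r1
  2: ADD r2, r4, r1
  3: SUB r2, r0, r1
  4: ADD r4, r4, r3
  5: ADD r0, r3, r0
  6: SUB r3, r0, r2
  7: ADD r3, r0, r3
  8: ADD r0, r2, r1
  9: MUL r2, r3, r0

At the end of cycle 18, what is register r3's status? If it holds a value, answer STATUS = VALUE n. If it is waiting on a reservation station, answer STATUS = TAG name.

STATUS = VALUE 26

  c1: issue ADD r3<-Add1  regs: r0:2,r1:4,r2:6,r3:Add1,r4:9
  c2: issue SUB r2<-Add2  regs: r0:2,r1:4,r2:Add2,r3:Add1,r4:9
  c3: issue ADD r2<-Add3  regs: r0:2,r1:4,r2:Add3,r3:Add1,r4:9
  c4: CDB Add1=10; issue SUB r2<-Add1  regs: r0:2,r1:4,r2:Add1,r3:10,r4:9
  c5: CDB Add2=-2; issue ADD r4<-Add2  regs: r0:2,r1:4,r2:Add1,r3:10,r4:Add2
  c6: CDB Add3=13; issue ADD r0<-Add3  regs: r0:Add3,r1:4,r2:Add1,r3:10,r4:Add2
  c7: CDB Add1=-2; issue SUB r3<-Add1  regs: r0:Add3,r1:4,r2:-2,r3:Add1,r4:Add2
  c8: CDB Add2=19; issue ADD r3<-Add2  regs: r0:Add3,r1:4,r2:-2,r3:Add2,r4:19
  c9: CDB Add3=12; issue ADD r0<-Add3  regs: r0:Add3,r1:4,r2:-2,r3:Add2,r4:19
  c10: issue MUL r2<-Mul1  regs: r0:Add3,r1:4,r2:Mul1,r3:Add2,r4:19
  c11: -  regs: r0:Add3,r1:4,r2:Mul1,r3:Add2,r4:19
  c12: CDB Add1=14  regs: r0:Add3,r1:4,r2:Mul1,r3:Add2,r4:19
  c13: CDB Add3=2  regs: r0:2,r1:4,r2:Mul1,r3:Add2,r4:19
  c14: -  regs: r0:2,r1:4,r2:Mul1,r3:Add2,r4:19
  c15: CDB Add2=26  regs: r0:2,r1:4,r2:Mul1,r3:26,r4:19
  c16: -  regs: r0:2,r1:4,r2:Mul1,r3:26,r4:19
  c17: -  regs: r0:2,r1:4,r2:Mul1,r3:26,r4:19
  c18: -  regs: r0:2,r1:4,r2:Mul1,r3:26,r4:19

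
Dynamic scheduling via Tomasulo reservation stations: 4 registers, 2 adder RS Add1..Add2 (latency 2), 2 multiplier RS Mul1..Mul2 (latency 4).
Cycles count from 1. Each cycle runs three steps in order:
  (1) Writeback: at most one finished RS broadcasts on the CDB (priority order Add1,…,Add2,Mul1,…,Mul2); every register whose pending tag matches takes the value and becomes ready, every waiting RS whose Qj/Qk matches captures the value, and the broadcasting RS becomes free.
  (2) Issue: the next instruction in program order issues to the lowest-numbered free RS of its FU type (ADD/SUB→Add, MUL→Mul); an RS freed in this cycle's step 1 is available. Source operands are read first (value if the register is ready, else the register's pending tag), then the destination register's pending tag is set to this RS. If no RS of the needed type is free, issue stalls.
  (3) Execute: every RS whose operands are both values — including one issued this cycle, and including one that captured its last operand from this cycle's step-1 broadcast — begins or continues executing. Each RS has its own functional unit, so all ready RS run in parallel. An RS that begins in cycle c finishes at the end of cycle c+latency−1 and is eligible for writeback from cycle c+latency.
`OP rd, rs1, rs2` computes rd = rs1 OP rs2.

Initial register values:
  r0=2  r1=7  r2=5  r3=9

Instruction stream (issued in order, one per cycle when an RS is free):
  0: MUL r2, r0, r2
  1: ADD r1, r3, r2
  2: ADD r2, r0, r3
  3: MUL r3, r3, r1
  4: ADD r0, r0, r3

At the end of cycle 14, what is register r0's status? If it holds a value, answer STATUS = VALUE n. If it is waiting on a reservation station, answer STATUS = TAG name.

STATUS = VALUE 173

cycle 1: issue MUL r2<-Mul1 // r0:2,r1:7,r2:Mul1,r3:9
cycle 2: issue ADD r1<-Add1 // r0:2,r1:Add1,r2:Mul1,r3:9
cycle 3: issue ADD r2<-Add2 // r0:2,r1:Add1,r2:Add2,r3:9
cycle 4: issue MUL r3<-Mul2 // r0:2,r1:Add1,r2:Add2,r3:Mul2
cycle 5: CDB Add2=11; issue ADD r0<-Add2 // r0:Add2,r1:Add1,r2:11,r3:Mul2
cycle 6: CDB Mul1=10 // r0:Add2,r1:Add1,r2:11,r3:Mul2
cycle 7: - // r0:Add2,r1:Add1,r2:11,r3:Mul2
cycle 8: CDB Add1=19 // r0:Add2,r1:19,r2:11,r3:Mul2
cycle 9: - // r0:Add2,r1:19,r2:11,r3:Mul2
cycle 10: - // r0:Add2,r1:19,r2:11,r3:Mul2
cycle 11: - // r0:Add2,r1:19,r2:11,r3:Mul2
cycle 12: CDB Mul2=171 // r0:Add2,r1:19,r2:11,r3:171
cycle 13: - // r0:Add2,r1:19,r2:11,r3:171
cycle 14: CDB Add2=173 // r0:173,r1:19,r2:11,r3:171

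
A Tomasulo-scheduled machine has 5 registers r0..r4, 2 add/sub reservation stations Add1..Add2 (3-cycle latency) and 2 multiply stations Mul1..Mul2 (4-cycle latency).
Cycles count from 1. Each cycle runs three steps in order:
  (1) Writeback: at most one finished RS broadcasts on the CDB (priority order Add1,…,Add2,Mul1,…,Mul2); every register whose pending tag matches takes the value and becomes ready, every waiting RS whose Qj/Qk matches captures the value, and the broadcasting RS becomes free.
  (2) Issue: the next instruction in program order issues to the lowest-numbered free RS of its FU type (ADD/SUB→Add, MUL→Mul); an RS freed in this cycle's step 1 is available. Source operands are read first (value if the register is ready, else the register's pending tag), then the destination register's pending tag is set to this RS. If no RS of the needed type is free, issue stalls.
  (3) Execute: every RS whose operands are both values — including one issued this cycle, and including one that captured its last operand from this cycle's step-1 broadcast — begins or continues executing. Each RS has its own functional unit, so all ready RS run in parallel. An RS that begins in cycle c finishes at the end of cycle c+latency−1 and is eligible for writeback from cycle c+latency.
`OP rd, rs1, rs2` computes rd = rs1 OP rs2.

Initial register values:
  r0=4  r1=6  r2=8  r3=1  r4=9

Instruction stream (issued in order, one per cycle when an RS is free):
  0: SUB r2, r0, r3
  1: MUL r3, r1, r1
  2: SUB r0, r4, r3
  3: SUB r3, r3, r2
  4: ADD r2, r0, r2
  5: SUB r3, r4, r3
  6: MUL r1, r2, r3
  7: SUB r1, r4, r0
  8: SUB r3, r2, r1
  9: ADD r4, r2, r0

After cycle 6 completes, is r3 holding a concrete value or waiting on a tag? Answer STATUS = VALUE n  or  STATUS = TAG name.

STATUS = TAG Add1

  c1: issue SUB r2<-Add1  regs: r0:4,r1:6,r2:Add1,r3:1,r4:9
  c2: issue MUL r3<-Mul1  regs: r0:4,r1:6,r2:Add1,r3:Mul1,r4:9
  c3: issue SUB r0<-Add2  regs: r0:Add2,r1:6,r2:Add1,r3:Mul1,r4:9
  c4: CDB Add1=3; issue SUB r3<-Add1  regs: r0:Add2,r1:6,r2:3,r3:Add1,r4:9
  c5: stall  regs: r0:Add2,r1:6,r2:3,r3:Add1,r4:9
  c6: CDB Mul1=36; stall  regs: r0:Add2,r1:6,r2:3,r3:Add1,r4:9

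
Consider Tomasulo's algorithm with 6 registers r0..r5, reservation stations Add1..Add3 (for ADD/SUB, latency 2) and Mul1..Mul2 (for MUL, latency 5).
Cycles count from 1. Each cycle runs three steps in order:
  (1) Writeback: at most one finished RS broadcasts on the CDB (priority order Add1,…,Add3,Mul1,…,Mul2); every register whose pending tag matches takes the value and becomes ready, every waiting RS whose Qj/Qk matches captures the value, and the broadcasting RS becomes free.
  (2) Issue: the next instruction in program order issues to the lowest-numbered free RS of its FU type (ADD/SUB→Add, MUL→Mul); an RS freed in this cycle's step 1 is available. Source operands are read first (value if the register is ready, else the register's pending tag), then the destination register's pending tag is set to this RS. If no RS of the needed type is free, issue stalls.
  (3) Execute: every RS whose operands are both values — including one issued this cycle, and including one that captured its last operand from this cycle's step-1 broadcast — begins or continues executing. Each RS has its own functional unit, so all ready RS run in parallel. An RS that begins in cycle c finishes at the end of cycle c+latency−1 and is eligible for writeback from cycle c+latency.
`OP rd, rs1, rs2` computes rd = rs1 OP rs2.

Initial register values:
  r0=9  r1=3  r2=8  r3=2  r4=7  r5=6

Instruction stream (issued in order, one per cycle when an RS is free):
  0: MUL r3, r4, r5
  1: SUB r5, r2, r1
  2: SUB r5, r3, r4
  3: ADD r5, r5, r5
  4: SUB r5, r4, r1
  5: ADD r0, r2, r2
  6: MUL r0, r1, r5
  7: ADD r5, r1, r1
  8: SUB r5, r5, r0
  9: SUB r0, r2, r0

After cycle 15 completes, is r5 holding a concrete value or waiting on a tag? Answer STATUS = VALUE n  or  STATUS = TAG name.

STATUS = VALUE -6

  c1: issue MUL r3<-Mul1  regs: r0:9,r1:3,r2:8,r3:Mul1,r4:7,r5:6
  c2: issue SUB r5<-Add1  regs: r0:9,r1:3,r2:8,r3:Mul1,r4:7,r5:Add1
  c3: issue SUB r5<-Add2  regs: r0:9,r1:3,r2:8,r3:Mul1,r4:7,r5:Add2
  c4: CDB Add1=5; issue ADD r5<-Add1  regs: r0:9,r1:3,r2:8,r3:Mul1,r4:7,r5:Add1
  c5: issue SUB r5<-Add3  regs: r0:9,r1:3,r2:8,r3:Mul1,r4:7,r5:Add3
  c6: CDB Mul1=42; stall  regs: r0:9,r1:3,r2:8,r3:42,r4:7,r5:Add3
  c7: CDB Add3=4; issue ADD r0<-Add3  regs: r0:Add3,r1:3,r2:8,r3:42,r4:7,r5:4
  c8: CDB Add2=35; issue MUL r0<-Mul1  regs: r0:Mul1,r1:3,r2:8,r3:42,r4:7,r5:4
  c9: CDB Add3=16; issue ADD r5<-Add2  regs: r0:Mul1,r1:3,r2:8,r3:42,r4:7,r5:Add2
  c10: CDB Add1=70; issue SUB r5<-Add1  regs: r0:Mul1,r1:3,r2:8,r3:42,r4:7,r5:Add1
  c11: CDB Add2=6; issue SUB r0<-Add2  regs: r0:Add2,r1:3,r2:8,r3:42,r4:7,r5:Add1
  c12: -  regs: r0:Add2,r1:3,r2:8,r3:42,r4:7,r5:Add1
  c13: CDB Mul1=12  regs: r0:Add2,r1:3,r2:8,r3:42,r4:7,r5:Add1
  c14: -  regs: r0:Add2,r1:3,r2:8,r3:42,r4:7,r5:Add1
  c15: CDB Add1=-6  regs: r0:Add2,r1:3,r2:8,r3:42,r4:7,r5:-6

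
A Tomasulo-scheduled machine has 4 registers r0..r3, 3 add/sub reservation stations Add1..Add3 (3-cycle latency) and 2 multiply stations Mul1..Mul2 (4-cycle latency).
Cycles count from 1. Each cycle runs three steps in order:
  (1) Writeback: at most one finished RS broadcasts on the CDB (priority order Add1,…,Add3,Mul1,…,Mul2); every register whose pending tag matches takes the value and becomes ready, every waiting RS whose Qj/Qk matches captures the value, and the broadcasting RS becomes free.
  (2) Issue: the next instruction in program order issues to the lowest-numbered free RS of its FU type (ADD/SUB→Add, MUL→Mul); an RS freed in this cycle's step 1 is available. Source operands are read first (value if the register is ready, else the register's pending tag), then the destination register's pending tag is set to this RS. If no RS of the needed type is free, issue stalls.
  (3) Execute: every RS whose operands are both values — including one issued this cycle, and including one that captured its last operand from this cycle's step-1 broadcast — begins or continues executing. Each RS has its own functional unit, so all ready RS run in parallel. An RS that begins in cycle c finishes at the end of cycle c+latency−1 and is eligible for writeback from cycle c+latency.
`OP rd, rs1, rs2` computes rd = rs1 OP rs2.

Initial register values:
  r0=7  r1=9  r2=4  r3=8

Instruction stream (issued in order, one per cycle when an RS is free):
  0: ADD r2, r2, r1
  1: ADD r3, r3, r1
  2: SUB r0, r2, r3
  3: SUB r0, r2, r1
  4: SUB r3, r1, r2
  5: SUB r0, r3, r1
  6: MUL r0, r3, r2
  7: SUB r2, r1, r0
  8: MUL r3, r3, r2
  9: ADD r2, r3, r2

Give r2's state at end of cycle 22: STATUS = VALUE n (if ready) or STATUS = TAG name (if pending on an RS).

  c1: issue ADD r2<-Add1  regs: r0:7,r1:9,r2:Add1,r3:8
  c2: issue ADD r3<-Add2  regs: r0:7,r1:9,r2:Add1,r3:Add2
  c3: issue SUB r0<-Add3  regs: r0:Add3,r1:9,r2:Add1,r3:Add2
  c4: CDB Add1=13; issue SUB r0<-Add1  regs: r0:Add1,r1:9,r2:13,r3:Add2
  c5: CDB Add2=17; issue SUB r3<-Add2  regs: r0:Add1,r1:9,r2:13,r3:Add2
  c6: stall  regs: r0:Add1,r1:9,r2:13,r3:Add2
  c7: CDB Add1=4; issue SUB r0<-Add1  regs: r0:Add1,r1:9,r2:13,r3:Add2
  c8: CDB Add2=-4; issue MUL r0<-Mul1  regs: r0:Mul1,r1:9,r2:13,r3:-4
  c9: CDB Add3=-4; issue SUB r2<-Add2  regs: r0:Mul1,r1:9,r2:Add2,r3:-4
  c10: issue MUL r3<-Mul2  regs: r0:Mul1,r1:9,r2:Add2,r3:Mul2
  c11: CDB Add1=-13; issue ADD r2<-Add1  regs: r0:Mul1,r1:9,r2:Add1,r3:Mul2
  c12: CDB Mul1=-52  regs: r0:-52,r1:9,r2:Add1,r3:Mul2
  c13: -  regs: r0:-52,r1:9,r2:Add1,r3:Mul2
  c14: -  regs: r0:-52,r1:9,r2:Add1,r3:Mul2
  c15: CDB Add2=61  regs: r0:-52,r1:9,r2:Add1,r3:Mul2
  c16: -  regs: r0:-52,r1:9,r2:Add1,r3:Mul2
  c17: -  regs: r0:-52,r1:9,r2:Add1,r3:Mul2
  c18: -  regs: r0:-52,r1:9,r2:Add1,r3:Mul2
  c19: CDB Mul2=-244  regs: r0:-52,r1:9,r2:Add1,r3:-244
  c20: -  regs: r0:-52,r1:9,r2:Add1,r3:-244
  c21: -  regs: r0:-52,r1:9,r2:Add1,r3:-244
  c22: CDB Add1=-183  regs: r0:-52,r1:9,r2:-183,r3:-244

STATUS = VALUE -183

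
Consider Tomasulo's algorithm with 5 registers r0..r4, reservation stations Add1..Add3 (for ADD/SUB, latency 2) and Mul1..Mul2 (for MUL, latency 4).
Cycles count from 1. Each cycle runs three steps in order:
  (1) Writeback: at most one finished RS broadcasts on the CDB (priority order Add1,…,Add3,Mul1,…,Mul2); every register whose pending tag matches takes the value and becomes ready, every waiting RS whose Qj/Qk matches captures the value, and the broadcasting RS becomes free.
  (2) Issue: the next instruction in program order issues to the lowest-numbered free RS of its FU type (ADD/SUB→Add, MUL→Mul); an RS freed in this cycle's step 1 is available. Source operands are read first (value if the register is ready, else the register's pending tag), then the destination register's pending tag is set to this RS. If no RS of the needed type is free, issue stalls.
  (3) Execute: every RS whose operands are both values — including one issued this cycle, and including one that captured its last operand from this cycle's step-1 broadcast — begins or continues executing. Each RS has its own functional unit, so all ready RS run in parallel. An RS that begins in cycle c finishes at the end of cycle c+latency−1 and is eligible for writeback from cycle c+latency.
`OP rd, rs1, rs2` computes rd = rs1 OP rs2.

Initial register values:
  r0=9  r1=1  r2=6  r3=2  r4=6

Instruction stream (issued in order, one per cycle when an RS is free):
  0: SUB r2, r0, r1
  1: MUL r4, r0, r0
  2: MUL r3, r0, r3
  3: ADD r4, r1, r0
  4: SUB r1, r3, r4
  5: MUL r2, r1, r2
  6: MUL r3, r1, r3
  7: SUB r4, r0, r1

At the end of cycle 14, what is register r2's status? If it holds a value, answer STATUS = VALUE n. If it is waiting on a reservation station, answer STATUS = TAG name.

c1: issue SUB r2<-Add1 | r0:9,r1:1,r2:Add1,r3:2,r4:6
c2: issue MUL r4<-Mul1 | r0:9,r1:1,r2:Add1,r3:2,r4:Mul1
c3: CDB Add1=8; issue MUL r3<-Mul2 | r0:9,r1:1,r2:8,r3:Mul2,r4:Mul1
c4: issue ADD r4<-Add1 | r0:9,r1:1,r2:8,r3:Mul2,r4:Add1
c5: issue SUB r1<-Add2 | r0:9,r1:Add2,r2:8,r3:Mul2,r4:Add1
c6: CDB Add1=10; stall | r0:9,r1:Add2,r2:8,r3:Mul2,r4:10
c7: CDB Mul1=81; issue MUL r2<-Mul1 | r0:9,r1:Add2,r2:Mul1,r3:Mul2,r4:10
c8: CDB Mul2=18; issue MUL r3<-Mul2 | r0:9,r1:Add2,r2:Mul1,r3:Mul2,r4:10
c9: issue SUB r4<-Add1 | r0:9,r1:Add2,r2:Mul1,r3:Mul2,r4:Add1
c10: CDB Add2=8 | r0:9,r1:8,r2:Mul1,r3:Mul2,r4:Add1
c11: - | r0:9,r1:8,r2:Mul1,r3:Mul2,r4:Add1
c12: CDB Add1=1 | r0:9,r1:8,r2:Mul1,r3:Mul2,r4:1
c13: - | r0:9,r1:8,r2:Mul1,r3:Mul2,r4:1
c14: CDB Mul1=64 | r0:9,r1:8,r2:64,r3:Mul2,r4:1

STATUS = VALUE 64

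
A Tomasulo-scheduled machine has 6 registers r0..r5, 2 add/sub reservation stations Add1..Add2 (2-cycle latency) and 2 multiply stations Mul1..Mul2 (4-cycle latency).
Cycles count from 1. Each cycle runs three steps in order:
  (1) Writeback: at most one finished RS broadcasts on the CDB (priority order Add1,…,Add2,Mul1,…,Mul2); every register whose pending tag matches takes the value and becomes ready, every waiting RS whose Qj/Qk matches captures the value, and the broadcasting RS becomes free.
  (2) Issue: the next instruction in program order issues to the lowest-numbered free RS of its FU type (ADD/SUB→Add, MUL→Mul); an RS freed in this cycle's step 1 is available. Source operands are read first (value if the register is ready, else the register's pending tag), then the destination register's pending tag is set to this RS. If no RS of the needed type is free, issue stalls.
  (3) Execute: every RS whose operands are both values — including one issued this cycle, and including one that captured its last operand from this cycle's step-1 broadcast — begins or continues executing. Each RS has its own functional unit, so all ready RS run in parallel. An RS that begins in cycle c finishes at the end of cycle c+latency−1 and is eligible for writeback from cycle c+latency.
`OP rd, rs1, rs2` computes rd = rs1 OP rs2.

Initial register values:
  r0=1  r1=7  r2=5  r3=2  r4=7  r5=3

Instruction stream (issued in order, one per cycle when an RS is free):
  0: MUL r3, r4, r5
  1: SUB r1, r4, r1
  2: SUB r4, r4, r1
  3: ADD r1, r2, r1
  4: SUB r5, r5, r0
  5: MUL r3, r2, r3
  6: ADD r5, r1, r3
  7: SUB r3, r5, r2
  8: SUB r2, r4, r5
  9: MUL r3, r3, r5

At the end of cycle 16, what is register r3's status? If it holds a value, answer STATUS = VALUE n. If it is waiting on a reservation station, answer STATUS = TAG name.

  c1: issue MUL r3<-Mul1  regs: r0:1,r1:7,r2:5,r3:Mul1,r4:7,r5:3
  c2: issue SUB r1<-Add1  regs: r0:1,r1:Add1,r2:5,r3:Mul1,r4:7,r5:3
  c3: issue SUB r4<-Add2  regs: r0:1,r1:Add1,r2:5,r3:Mul1,r4:Add2,r5:3
  c4: CDB Add1=0; issue ADD r1<-Add1  regs: r0:1,r1:Add1,r2:5,r3:Mul1,r4:Add2,r5:3
  c5: CDB Mul1=21; stall  regs: r0:1,r1:Add1,r2:5,r3:21,r4:Add2,r5:3
  c6: CDB Add1=5; issue SUB r5<-Add1  regs: r0:1,r1:5,r2:5,r3:21,r4:Add2,r5:Add1
  c7: CDB Add2=7; issue MUL r3<-Mul1  regs: r0:1,r1:5,r2:5,r3:Mul1,r4:7,r5:Add1
  c8: CDB Add1=2; issue ADD r5<-Add1  regs: r0:1,r1:5,r2:5,r3:Mul1,r4:7,r5:Add1
  c9: issue SUB r3<-Add2  regs: r0:1,r1:5,r2:5,r3:Add2,r4:7,r5:Add1
  c10: stall  regs: r0:1,r1:5,r2:5,r3:Add2,r4:7,r5:Add1
  c11: CDB Mul1=105; stall  regs: r0:1,r1:5,r2:5,r3:Add2,r4:7,r5:Add1
  c12: stall  regs: r0:1,r1:5,r2:5,r3:Add2,r4:7,r5:Add1
  c13: CDB Add1=110; issue SUB r2<-Add1  regs: r0:1,r1:5,r2:Add1,r3:Add2,r4:7,r5:110
  c14: issue MUL r3<-Mul1  regs: r0:1,r1:5,r2:Add1,r3:Mul1,r4:7,r5:110
  c15: CDB Add1=-103  regs: r0:1,r1:5,r2:-103,r3:Mul1,r4:7,r5:110
  c16: CDB Add2=105  regs: r0:1,r1:5,r2:-103,r3:Mul1,r4:7,r5:110

STATUS = TAG Mul1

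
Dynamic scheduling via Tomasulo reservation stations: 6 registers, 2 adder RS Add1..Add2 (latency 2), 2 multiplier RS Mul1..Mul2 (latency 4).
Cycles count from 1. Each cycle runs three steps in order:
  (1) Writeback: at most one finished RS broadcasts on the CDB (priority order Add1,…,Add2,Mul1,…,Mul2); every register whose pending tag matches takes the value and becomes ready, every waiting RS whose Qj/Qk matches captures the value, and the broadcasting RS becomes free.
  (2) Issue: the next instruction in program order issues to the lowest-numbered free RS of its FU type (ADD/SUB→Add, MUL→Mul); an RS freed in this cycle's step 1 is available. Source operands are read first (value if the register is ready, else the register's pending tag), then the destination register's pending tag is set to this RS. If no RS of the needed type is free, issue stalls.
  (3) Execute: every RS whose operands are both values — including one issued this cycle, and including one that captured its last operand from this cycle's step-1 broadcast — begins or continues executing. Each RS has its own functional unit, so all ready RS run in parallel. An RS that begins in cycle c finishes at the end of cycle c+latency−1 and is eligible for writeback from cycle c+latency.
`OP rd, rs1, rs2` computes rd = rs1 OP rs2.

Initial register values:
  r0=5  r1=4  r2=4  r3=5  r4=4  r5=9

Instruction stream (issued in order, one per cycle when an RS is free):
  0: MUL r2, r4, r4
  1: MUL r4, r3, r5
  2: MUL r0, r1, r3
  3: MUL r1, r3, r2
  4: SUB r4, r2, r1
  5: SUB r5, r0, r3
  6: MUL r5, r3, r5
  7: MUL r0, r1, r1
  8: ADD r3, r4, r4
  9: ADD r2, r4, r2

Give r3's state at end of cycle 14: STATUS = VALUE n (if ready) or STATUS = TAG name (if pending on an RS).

  c1: issue MUL r2<-Mul1  regs: r0:5,r1:4,r2:Mul1,r3:5,r4:4,r5:9
  c2: issue MUL r4<-Mul2  regs: r0:5,r1:4,r2:Mul1,r3:5,r4:Mul2,r5:9
  c3: stall  regs: r0:5,r1:4,r2:Mul1,r3:5,r4:Mul2,r5:9
  c4: stall  regs: r0:5,r1:4,r2:Mul1,r3:5,r4:Mul2,r5:9
  c5: CDB Mul1=16; issue MUL r0<-Mul1  regs: r0:Mul1,r1:4,r2:16,r3:5,r4:Mul2,r5:9
  c6: CDB Mul2=45; issue MUL r1<-Mul2  regs: r0:Mul1,r1:Mul2,r2:16,r3:5,r4:45,r5:9
  c7: issue SUB r4<-Add1  regs: r0:Mul1,r1:Mul2,r2:16,r3:5,r4:Add1,r5:9
  c8: issue SUB r5<-Add2  regs: r0:Mul1,r1:Mul2,r2:16,r3:5,r4:Add1,r5:Add2
  c9: CDB Mul1=20; issue MUL r5<-Mul1  regs: r0:20,r1:Mul2,r2:16,r3:5,r4:Add1,r5:Mul1
  c10: CDB Mul2=80; issue MUL r0<-Mul2  regs: r0:Mul2,r1:80,r2:16,r3:5,r4:Add1,r5:Mul1
  c11: CDB Add2=15; issue ADD r3<-Add2  regs: r0:Mul2,r1:80,r2:16,r3:Add2,r4:Add1,r5:Mul1
  c12: CDB Add1=-64; issue ADD r2<-Add1  regs: r0:Mul2,r1:80,r2:Add1,r3:Add2,r4:-64,r5:Mul1
  c13: -  regs: r0:Mul2,r1:80,r2:Add1,r3:Add2,r4:-64,r5:Mul1
  c14: CDB Add1=-48  regs: r0:Mul2,r1:80,r2:-48,r3:Add2,r4:-64,r5:Mul1

STATUS = TAG Add2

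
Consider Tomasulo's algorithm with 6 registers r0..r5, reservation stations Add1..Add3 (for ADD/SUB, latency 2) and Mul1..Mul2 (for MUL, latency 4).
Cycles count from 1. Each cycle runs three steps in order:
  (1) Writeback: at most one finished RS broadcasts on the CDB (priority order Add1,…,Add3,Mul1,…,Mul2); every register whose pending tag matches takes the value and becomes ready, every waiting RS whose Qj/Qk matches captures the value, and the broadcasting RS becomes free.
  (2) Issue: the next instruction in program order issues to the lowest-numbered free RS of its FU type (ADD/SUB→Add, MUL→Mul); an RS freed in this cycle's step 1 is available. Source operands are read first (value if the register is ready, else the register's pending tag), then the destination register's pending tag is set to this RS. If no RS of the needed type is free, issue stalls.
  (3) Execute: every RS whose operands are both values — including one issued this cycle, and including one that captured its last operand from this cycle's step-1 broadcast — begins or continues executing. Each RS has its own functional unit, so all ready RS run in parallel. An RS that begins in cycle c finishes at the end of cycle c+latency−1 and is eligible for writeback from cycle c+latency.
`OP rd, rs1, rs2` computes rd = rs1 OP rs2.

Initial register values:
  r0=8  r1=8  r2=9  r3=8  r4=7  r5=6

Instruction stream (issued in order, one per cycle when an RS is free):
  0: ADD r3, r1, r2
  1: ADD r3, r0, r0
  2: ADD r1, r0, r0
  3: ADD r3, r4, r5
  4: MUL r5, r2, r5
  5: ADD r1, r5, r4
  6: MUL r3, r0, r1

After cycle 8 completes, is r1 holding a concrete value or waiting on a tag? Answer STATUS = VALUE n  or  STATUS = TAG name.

STATUS = TAG Add1

  c1: issue ADD r3<-Add1  regs: r0:8,r1:8,r2:9,r3:Add1,r4:7,r5:6
  c2: issue ADD r3<-Add2  regs: r0:8,r1:8,r2:9,r3:Add2,r4:7,r5:6
  c3: CDB Add1=17; issue ADD r1<-Add1  regs: r0:8,r1:Add1,r2:9,r3:Add2,r4:7,r5:6
  c4: CDB Add2=16; issue ADD r3<-Add2  regs: r0:8,r1:Add1,r2:9,r3:Add2,r4:7,r5:6
  c5: CDB Add1=16; issue MUL r5<-Mul1  regs: r0:8,r1:16,r2:9,r3:Add2,r4:7,r5:Mul1
  c6: CDB Add2=13; issue ADD r1<-Add1  regs: r0:8,r1:Add1,r2:9,r3:13,r4:7,r5:Mul1
  c7: issue MUL r3<-Mul2  regs: r0:8,r1:Add1,r2:9,r3:Mul2,r4:7,r5:Mul1
  c8: -  regs: r0:8,r1:Add1,r2:9,r3:Mul2,r4:7,r5:Mul1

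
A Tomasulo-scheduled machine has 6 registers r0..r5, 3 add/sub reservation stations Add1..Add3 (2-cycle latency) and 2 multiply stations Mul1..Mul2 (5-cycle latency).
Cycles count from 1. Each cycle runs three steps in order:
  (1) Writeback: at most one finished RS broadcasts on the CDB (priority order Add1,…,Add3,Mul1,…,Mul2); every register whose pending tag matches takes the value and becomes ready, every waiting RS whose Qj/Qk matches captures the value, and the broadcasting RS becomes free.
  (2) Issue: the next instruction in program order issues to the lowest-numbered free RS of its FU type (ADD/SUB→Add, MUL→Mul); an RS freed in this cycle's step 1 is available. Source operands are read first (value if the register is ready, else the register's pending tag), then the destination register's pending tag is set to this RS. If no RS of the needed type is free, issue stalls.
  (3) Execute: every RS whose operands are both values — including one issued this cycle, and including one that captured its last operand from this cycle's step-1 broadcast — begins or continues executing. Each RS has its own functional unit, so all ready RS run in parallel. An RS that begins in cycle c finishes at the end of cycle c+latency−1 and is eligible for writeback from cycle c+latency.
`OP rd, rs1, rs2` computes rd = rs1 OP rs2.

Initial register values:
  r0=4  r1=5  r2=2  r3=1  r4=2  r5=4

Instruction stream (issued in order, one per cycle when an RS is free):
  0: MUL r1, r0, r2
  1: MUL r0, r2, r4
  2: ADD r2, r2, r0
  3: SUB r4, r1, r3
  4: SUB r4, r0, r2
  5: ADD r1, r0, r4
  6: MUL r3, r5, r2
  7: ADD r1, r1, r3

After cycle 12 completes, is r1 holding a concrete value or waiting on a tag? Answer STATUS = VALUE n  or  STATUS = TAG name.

STATUS = TAG Add1

cycle 1: issue MUL r1<-Mul1 // r0:4,r1:Mul1,r2:2,r3:1,r4:2,r5:4
cycle 2: issue MUL r0<-Mul2 // r0:Mul2,r1:Mul1,r2:2,r3:1,r4:2,r5:4
cycle 3: issue ADD r2<-Add1 // r0:Mul2,r1:Mul1,r2:Add1,r3:1,r4:2,r5:4
cycle 4: issue SUB r4<-Add2 // r0:Mul2,r1:Mul1,r2:Add1,r3:1,r4:Add2,r5:4
cycle 5: issue SUB r4<-Add3 // r0:Mul2,r1:Mul1,r2:Add1,r3:1,r4:Add3,r5:4
cycle 6: CDB Mul1=8; stall // r0:Mul2,r1:8,r2:Add1,r3:1,r4:Add3,r5:4
cycle 7: CDB Mul2=4; stall // r0:4,r1:8,r2:Add1,r3:1,r4:Add3,r5:4
cycle 8: CDB Add2=7; issue ADD r1<-Add2 // r0:4,r1:Add2,r2:Add1,r3:1,r4:Add3,r5:4
cycle 9: CDB Add1=6; issue MUL r3<-Mul1 // r0:4,r1:Add2,r2:6,r3:Mul1,r4:Add3,r5:4
cycle 10: issue ADD r1<-Add1 // r0:4,r1:Add1,r2:6,r3:Mul1,r4:Add3,r5:4
cycle 11: CDB Add3=-2 // r0:4,r1:Add1,r2:6,r3:Mul1,r4:-2,r5:4
cycle 12: - // r0:4,r1:Add1,r2:6,r3:Mul1,r4:-2,r5:4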